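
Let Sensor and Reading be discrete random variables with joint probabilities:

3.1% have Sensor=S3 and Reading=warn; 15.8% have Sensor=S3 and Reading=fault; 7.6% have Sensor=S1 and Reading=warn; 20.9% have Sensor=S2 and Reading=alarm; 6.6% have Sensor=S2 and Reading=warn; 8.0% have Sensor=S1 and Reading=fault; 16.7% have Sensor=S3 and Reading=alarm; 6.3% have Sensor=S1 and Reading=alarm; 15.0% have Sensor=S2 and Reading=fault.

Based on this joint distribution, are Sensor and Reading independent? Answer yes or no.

P(Sensor=S1) = 0.219 and P(Reading=warn) = 0.173, so their product is 0.03789, but P(Sensor=S1, Reading=warn) = 0.076. Since these differ, Sensor and Reading are not independent.

no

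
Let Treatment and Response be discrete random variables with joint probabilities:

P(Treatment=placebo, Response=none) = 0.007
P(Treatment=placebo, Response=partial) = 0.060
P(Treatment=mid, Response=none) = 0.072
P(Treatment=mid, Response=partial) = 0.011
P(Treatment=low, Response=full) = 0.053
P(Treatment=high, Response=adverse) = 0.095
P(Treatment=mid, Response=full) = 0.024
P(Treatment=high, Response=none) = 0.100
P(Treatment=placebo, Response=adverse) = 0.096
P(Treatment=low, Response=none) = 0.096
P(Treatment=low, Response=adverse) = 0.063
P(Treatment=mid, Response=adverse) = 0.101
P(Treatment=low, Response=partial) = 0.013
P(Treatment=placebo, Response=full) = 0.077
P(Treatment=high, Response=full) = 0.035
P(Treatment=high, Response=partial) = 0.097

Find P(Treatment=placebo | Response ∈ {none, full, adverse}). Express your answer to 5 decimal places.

P(Response=none) = 0.007 + 0.096 + 0.072 + 0.100 = 0.275.
P(Response=full) = 0.077 + 0.053 + 0.024 + 0.035 = 0.189.
P(Response=adverse) = 0.096 + 0.063 + 0.101 + 0.095 = 0.355.
P(Response ∈ {none, full, adverse}) = 0.275 + 0.189 + 0.355 = 0.819; P(Treatment=placebo, Response ∈ {none, full, adverse}) = 0.007 + 0.077 + 0.096 = 0.180.
P(Treatment=placebo | Response ∈ {none, full, adverse}) = 0.180/0.819 = 0.21978.

0.21978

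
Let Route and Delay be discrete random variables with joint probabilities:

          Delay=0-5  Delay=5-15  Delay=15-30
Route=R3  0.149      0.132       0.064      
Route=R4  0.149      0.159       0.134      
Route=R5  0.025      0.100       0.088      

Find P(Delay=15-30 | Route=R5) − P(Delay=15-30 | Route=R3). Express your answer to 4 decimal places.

0.2276

P(Route=R5) = 0.025 + 0.100 + 0.088 = 0.213; P(Delay=15-30 | Route=R5) = 0.088/0.213 = 0.41315.
P(Route=R3) = 0.149 + 0.132 + 0.064 = 0.345; P(Delay=15-30 | Route=R3) = 0.064/0.345 = 0.18551.
Difference = 0.2276.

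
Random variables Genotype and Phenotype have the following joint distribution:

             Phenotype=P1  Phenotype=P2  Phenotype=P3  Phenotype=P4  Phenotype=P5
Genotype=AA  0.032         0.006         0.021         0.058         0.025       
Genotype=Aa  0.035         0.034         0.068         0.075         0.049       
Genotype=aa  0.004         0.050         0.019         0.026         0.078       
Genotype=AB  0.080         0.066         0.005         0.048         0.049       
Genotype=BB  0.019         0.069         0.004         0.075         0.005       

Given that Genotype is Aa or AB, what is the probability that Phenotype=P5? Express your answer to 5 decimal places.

P(Genotype=Aa) = 0.035 + 0.034 + 0.068 + 0.075 + 0.049 = 0.261.
P(Genotype=AB) = 0.080 + 0.066 + 0.005 + 0.048 + 0.049 = 0.248.
P(Genotype ∈ {Aa, AB}) = 0.261 + 0.248 = 0.509; P(Phenotype=P5, Genotype ∈ {Aa, AB}) = 0.049 + 0.049 = 0.098.
P(Phenotype=P5 | Genotype ∈ {Aa, AB}) = 0.098/0.509 = 0.19253.

0.19253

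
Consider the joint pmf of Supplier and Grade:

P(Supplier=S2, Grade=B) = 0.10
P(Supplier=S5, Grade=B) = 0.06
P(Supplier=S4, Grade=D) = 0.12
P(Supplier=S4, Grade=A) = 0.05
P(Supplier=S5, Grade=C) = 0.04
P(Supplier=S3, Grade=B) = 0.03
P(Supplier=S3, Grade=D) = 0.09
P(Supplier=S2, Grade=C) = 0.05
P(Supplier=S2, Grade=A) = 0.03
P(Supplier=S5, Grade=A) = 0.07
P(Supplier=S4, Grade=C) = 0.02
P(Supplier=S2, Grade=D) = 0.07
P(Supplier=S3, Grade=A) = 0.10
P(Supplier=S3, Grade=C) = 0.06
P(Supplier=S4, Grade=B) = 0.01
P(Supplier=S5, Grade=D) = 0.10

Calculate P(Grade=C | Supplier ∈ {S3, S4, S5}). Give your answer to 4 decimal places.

P(Supplier=S3) = 0.10 + 0.03 + 0.06 + 0.09 = 0.28.
P(Supplier=S4) = 0.05 + 0.01 + 0.02 + 0.12 = 0.20.
P(Supplier=S5) = 0.07 + 0.06 + 0.04 + 0.10 = 0.27.
P(Supplier ∈ {S3, S4, S5}) = 0.28 + 0.20 + 0.27 = 0.75; P(Grade=C, Supplier ∈ {S3, S4, S5}) = 0.06 + 0.02 + 0.04 = 0.12.
P(Grade=C | Supplier ∈ {S3, S4, S5}) = 0.12/0.75 = 0.1600.

0.1600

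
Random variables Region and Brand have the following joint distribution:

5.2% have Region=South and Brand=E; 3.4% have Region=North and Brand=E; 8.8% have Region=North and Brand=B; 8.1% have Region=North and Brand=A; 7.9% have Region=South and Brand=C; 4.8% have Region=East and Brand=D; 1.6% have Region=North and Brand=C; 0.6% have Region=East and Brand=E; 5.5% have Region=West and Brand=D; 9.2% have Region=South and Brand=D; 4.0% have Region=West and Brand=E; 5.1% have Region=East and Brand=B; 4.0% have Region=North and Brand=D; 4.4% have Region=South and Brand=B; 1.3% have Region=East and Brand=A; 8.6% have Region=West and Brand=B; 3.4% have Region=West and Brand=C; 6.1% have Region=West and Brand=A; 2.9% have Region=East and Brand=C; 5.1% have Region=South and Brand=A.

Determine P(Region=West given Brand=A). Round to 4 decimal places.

P(Brand=A) = 0.081 + 0.051 + 0.013 + 0.061 = 0.206.
P(Region=West | Brand=A) = 0.061/0.206 = 0.2961.

0.2961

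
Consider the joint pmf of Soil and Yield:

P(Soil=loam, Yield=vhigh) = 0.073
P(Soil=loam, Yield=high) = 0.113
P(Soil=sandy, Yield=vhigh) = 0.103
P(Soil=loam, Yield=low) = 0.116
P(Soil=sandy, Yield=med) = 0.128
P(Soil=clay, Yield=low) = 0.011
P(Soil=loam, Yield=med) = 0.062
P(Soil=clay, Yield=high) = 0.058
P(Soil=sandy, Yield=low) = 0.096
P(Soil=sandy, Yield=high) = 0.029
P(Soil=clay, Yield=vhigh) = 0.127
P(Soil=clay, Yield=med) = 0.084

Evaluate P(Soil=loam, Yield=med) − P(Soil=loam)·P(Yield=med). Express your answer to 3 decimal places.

P(Soil=loam) = 0.116 + 0.062 + 0.113 + 0.073 = 0.364.
P(Yield=med) = 0.128 + 0.062 + 0.084 = 0.274.
P(Soil=loam, Yield=med) − P(Soil=loam)P(Yield=med) = 0.062 − 0.364×0.274 = -0.038.

-0.038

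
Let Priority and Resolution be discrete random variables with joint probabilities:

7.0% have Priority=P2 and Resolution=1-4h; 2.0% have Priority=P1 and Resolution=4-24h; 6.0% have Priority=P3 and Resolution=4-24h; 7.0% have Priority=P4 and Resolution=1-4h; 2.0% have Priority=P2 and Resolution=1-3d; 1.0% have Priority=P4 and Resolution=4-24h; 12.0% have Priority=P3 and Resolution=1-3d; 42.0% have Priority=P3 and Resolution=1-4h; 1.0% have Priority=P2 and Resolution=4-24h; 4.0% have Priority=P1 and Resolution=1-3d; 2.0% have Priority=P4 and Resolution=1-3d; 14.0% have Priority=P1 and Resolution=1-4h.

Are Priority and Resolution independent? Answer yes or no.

Every cell satisfies P(Priority,Resolution) = P(Priority)·P(Resolution). For instance P(Priority=P2) = 0.100, P(Resolution=4-24h) = 0.100, and 0.100×0.100 = 0.010 matches the joint entry. So Priority and Resolution are independent.

yes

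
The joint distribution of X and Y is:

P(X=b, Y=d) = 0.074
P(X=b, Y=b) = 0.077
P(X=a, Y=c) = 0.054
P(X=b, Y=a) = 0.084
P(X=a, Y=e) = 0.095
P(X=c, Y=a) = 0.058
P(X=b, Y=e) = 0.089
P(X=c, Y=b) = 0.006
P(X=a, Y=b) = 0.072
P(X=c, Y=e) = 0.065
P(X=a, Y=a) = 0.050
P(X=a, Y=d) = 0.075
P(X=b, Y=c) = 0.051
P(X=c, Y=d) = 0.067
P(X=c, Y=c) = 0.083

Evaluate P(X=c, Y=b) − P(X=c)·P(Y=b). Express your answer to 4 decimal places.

P(X=c) = 0.058 + 0.006 + 0.083 + 0.067 + 0.065 = 0.279.
P(Y=b) = 0.072 + 0.077 + 0.006 = 0.155.
P(X=c, Y=b) − P(X=c)P(Y=b) = 0.006 − 0.279×0.155 = -0.0372.

-0.0372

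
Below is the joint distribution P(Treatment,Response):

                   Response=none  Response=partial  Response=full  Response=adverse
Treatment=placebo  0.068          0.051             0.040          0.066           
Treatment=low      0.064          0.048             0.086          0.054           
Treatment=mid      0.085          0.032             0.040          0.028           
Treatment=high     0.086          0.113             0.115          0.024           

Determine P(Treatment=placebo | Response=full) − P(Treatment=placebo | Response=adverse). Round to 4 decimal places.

-0.2414

P(Response=full) = 0.040 + 0.086 + 0.040 + 0.115 = 0.281; P(Treatment=placebo | Response=full) = 0.040/0.281 = 0.14235.
P(Response=adverse) = 0.066 + 0.054 + 0.028 + 0.024 = 0.172; P(Treatment=placebo | Response=adverse) = 0.066/0.172 = 0.38372.
Difference = -0.2414.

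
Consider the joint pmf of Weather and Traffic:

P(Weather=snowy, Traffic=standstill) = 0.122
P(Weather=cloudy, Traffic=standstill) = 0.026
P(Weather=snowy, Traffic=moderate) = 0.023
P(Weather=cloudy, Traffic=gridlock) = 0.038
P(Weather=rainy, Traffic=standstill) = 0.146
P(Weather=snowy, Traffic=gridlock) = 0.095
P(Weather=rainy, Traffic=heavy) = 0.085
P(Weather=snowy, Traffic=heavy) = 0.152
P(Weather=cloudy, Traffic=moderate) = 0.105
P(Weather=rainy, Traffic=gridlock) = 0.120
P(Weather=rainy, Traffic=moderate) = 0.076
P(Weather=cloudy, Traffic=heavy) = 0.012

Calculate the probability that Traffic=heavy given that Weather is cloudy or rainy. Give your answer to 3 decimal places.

0.160

P(Weather=cloudy) = 0.105 + 0.012 + 0.038 + 0.026 = 0.181.
P(Weather=rainy) = 0.076 + 0.085 + 0.120 + 0.146 = 0.427.
P(Weather ∈ {cloudy, rainy}) = 0.181 + 0.427 = 0.608; P(Traffic=heavy, Weather ∈ {cloudy, rainy}) = 0.012 + 0.085 = 0.097.
P(Traffic=heavy | Weather ∈ {cloudy, rainy}) = 0.097/0.608 = 0.160.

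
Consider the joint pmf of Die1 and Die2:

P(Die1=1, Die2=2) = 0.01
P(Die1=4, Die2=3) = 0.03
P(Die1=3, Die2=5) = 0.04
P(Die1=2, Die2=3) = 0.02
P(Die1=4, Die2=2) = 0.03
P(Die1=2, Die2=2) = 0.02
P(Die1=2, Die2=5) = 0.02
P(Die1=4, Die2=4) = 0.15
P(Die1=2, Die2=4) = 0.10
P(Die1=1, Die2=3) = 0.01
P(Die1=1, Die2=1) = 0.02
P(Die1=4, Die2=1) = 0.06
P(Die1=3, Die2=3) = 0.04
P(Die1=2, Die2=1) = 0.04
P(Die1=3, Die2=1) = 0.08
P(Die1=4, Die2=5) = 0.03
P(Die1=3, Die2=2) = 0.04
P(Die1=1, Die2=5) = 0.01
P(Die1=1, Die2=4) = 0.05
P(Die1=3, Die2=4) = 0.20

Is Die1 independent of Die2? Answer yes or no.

yes

Every cell satisfies P(Die1,Die2) = P(Die1)·P(Die2). For instance P(Die1=4) = 0.30, P(Die2=3) = 0.10, and 0.30×0.10 = 0.03 matches the joint entry. So Die1 and Die2 are independent.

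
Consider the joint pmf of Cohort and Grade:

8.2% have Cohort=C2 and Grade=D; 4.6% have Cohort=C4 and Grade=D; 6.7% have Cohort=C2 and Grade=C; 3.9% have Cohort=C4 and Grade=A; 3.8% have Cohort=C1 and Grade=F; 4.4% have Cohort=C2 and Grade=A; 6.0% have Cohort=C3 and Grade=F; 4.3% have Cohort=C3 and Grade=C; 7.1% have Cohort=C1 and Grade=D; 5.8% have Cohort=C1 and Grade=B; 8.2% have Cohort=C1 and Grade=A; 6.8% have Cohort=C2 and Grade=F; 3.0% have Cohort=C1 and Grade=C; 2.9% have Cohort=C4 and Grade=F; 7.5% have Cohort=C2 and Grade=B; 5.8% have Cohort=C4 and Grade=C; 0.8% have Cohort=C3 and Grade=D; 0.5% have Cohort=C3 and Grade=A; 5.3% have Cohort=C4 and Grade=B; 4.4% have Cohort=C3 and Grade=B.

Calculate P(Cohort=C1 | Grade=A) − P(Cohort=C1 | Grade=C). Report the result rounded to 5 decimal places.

0.33084

P(Grade=A) = 0.082 + 0.044 + 0.005 + 0.039 = 0.170; P(Cohort=C1 | Grade=A) = 0.082/0.170 = 0.482353.
P(Grade=C) = 0.030 + 0.067 + 0.043 + 0.058 = 0.198; P(Cohort=C1 | Grade=C) = 0.030/0.198 = 0.151515.
Difference = 0.33084.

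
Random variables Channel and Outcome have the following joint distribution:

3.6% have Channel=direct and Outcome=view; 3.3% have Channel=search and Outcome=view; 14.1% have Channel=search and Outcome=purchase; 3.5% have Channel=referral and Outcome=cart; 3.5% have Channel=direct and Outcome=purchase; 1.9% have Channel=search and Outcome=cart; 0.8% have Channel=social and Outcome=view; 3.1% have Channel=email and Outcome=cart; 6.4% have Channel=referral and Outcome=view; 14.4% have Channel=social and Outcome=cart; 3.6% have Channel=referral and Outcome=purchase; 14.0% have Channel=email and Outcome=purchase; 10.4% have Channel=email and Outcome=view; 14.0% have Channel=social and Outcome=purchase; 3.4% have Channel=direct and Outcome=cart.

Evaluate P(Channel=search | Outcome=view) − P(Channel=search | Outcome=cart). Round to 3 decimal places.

P(Outcome=view) = 0.104 + 0.033 + 0.008 + 0.036 + 0.064 = 0.245; P(Channel=search | Outcome=view) = 0.033/0.245 = 0.1347.
P(Outcome=cart) = 0.031 + 0.019 + 0.144 + 0.034 + 0.035 = 0.263; P(Channel=search | Outcome=cart) = 0.019/0.263 = 0.0722.
Difference = 0.062.

0.062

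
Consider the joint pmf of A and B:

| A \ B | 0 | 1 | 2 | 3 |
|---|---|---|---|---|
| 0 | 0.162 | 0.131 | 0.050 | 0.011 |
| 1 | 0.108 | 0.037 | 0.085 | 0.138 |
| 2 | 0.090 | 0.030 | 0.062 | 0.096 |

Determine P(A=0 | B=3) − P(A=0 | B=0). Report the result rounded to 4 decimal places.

-0.4051

P(B=3) = 0.011 + 0.138 + 0.096 = 0.245; P(A=0 | B=3) = 0.011/0.245 = 0.04490.
P(B=0) = 0.162 + 0.108 + 0.090 = 0.360; P(A=0 | B=0) = 0.162/0.360 = 0.45000.
Difference = -0.4051.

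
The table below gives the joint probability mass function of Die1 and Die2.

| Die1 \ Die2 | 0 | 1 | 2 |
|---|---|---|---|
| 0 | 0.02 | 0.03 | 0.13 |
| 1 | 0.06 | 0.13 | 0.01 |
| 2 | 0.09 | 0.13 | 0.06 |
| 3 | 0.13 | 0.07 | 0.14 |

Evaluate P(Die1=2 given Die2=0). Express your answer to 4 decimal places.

P(Die2=0) = 0.02 + 0.06 + 0.09 + 0.13 = 0.30.
P(Die1=2 | Die2=0) = 0.09/0.30 = 0.3000.

0.3000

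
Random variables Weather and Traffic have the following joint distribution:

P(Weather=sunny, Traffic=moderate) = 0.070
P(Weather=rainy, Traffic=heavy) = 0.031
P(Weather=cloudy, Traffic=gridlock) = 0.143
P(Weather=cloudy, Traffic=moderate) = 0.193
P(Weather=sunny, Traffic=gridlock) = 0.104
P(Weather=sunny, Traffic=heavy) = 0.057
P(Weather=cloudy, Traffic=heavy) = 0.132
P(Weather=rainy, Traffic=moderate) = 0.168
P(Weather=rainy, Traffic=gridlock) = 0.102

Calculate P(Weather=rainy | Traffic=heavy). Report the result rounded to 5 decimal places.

P(Traffic=heavy) = 0.057 + 0.132 + 0.031 = 0.220.
P(Weather=rainy | Traffic=heavy) = 0.031/0.220 = 0.14091.

0.14091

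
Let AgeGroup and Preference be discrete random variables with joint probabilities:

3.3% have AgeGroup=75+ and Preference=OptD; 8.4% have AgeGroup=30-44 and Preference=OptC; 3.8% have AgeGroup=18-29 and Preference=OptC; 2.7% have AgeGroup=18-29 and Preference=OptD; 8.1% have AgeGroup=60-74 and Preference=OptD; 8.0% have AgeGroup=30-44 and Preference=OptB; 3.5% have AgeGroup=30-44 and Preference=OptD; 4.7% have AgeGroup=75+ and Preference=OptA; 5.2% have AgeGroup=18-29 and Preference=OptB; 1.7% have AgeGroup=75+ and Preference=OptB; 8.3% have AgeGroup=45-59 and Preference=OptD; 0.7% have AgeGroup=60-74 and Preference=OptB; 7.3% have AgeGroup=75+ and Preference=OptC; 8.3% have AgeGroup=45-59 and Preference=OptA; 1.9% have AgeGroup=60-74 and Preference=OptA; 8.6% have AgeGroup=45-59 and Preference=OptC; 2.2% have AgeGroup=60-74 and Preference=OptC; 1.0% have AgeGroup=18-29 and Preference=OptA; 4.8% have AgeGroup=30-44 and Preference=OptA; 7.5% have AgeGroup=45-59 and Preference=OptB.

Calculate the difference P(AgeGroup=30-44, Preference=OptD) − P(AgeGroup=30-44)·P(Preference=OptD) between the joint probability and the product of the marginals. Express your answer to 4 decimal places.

P(AgeGroup=30-44) = 0.048 + 0.080 + 0.084 + 0.035 = 0.247.
P(Preference=OptD) = 0.027 + 0.035 + 0.083 + 0.081 + 0.033 = 0.259.
P(AgeGroup=30-44, Preference=OptD) − P(AgeGroup=30-44)P(Preference=OptD) = 0.035 − 0.247×0.259 = -0.0290.

-0.0290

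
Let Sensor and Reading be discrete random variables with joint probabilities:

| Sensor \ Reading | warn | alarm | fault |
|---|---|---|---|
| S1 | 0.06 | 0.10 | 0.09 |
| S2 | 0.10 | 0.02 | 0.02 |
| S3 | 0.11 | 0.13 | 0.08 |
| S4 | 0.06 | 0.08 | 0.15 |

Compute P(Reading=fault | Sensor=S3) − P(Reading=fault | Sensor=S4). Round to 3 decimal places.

-0.267

P(Sensor=S3) = 0.11 + 0.13 + 0.08 = 0.32; P(Reading=fault | Sensor=S3) = 0.08/0.32 = 0.2500.
P(Sensor=S4) = 0.06 + 0.08 + 0.15 = 0.29; P(Reading=fault | Sensor=S4) = 0.15/0.29 = 0.5172.
Difference = -0.267.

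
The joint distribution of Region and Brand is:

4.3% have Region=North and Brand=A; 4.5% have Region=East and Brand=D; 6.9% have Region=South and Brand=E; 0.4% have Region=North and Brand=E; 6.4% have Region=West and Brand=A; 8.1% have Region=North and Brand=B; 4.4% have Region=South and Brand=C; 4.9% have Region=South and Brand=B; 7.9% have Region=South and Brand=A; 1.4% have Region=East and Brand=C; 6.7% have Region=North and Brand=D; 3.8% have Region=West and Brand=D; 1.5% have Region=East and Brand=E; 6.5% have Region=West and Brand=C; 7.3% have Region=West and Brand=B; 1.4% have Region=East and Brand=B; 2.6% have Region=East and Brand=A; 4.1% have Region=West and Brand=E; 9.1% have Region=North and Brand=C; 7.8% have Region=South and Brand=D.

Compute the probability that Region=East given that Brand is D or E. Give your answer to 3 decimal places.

0.168

P(Brand=D) = 0.067 + 0.078 + 0.045 + 0.038 = 0.228.
P(Brand=E) = 0.004 + 0.069 + 0.015 + 0.041 = 0.129.
P(Brand ∈ {D, E}) = 0.228 + 0.129 = 0.357; P(Region=East, Brand ∈ {D, E}) = 0.045 + 0.015 = 0.060.
P(Region=East | Brand ∈ {D, E}) = 0.060/0.357 = 0.168.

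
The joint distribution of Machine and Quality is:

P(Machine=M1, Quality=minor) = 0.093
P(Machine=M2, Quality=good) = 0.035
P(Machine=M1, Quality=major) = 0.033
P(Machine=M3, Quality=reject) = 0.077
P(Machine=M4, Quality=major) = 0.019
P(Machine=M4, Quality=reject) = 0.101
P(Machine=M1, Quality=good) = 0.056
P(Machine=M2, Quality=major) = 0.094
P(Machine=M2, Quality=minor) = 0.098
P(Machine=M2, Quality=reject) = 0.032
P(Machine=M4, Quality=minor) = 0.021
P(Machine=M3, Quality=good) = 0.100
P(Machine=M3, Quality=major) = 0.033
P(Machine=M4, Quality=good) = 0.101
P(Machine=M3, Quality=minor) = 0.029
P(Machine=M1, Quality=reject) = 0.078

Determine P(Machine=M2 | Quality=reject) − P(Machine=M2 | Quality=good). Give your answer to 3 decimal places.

P(Quality=reject) = 0.078 + 0.032 + 0.077 + 0.101 = 0.288; P(Machine=M2 | Quality=reject) = 0.032/0.288 = 0.1111.
P(Quality=good) = 0.056 + 0.035 + 0.100 + 0.101 = 0.292; P(Machine=M2 | Quality=good) = 0.035/0.292 = 0.1199.
Difference = -0.009.

-0.009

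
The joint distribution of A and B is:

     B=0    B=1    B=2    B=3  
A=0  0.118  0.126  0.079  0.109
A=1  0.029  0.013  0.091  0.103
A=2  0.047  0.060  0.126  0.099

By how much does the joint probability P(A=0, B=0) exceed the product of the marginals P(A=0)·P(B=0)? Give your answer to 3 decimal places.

0.034

P(A=0) = 0.118 + 0.126 + 0.079 + 0.109 = 0.432.
P(B=0) = 0.118 + 0.029 + 0.047 = 0.194.
P(A=0, B=0) − P(A=0)P(B=0) = 0.118 − 0.432×0.194 = 0.034.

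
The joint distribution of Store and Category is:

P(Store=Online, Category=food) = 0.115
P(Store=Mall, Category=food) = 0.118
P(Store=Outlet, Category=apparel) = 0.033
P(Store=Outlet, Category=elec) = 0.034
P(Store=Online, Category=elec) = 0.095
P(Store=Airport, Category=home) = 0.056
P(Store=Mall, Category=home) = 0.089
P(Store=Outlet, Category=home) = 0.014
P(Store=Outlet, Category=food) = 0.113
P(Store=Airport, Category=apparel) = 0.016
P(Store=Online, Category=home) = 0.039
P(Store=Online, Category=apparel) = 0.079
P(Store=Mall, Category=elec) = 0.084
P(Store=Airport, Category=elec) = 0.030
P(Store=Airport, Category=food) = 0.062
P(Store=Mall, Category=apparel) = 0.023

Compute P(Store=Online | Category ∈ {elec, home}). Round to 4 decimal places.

P(Category=elec) = 0.084 + 0.030 + 0.034 + 0.095 = 0.243.
P(Category=home) = 0.089 + 0.056 + 0.014 + 0.039 = 0.198.
P(Category ∈ {elec, home}) = 0.243 + 0.198 = 0.441; P(Store=Online, Category ∈ {elec, home}) = 0.095 + 0.039 = 0.134.
P(Store=Online | Category ∈ {elec, home}) = 0.134/0.441 = 0.3039.

0.3039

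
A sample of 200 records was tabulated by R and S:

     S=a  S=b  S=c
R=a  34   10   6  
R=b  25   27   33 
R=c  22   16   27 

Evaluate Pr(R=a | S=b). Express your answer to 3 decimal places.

Total with S=b: 10 + 27 + 16 = 53.
P(R=a | S=b) = 10/53 = 0.189.

0.189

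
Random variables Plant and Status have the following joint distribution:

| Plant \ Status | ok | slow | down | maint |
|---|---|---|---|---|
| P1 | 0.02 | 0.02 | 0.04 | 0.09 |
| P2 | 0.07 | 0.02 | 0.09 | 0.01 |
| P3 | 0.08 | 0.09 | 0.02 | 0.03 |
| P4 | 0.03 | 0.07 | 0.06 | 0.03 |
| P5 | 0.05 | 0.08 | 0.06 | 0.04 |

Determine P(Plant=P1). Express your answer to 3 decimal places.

0.170

P(Plant=P1) = 0.02 + 0.02 + 0.04 + 0.09 = 0.17.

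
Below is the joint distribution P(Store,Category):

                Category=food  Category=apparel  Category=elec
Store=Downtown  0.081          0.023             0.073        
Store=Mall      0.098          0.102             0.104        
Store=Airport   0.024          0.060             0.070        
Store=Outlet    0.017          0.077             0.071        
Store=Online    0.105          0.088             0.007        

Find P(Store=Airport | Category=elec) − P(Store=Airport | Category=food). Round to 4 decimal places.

0.1415

P(Category=elec) = 0.073 + 0.104 + 0.070 + 0.071 + 0.007 = 0.325; P(Store=Airport | Category=elec) = 0.070/0.325 = 0.21538.
P(Category=food) = 0.081 + 0.098 + 0.024 + 0.017 + 0.105 = 0.325; P(Store=Airport | Category=food) = 0.024/0.325 = 0.07385.
Difference = 0.1415.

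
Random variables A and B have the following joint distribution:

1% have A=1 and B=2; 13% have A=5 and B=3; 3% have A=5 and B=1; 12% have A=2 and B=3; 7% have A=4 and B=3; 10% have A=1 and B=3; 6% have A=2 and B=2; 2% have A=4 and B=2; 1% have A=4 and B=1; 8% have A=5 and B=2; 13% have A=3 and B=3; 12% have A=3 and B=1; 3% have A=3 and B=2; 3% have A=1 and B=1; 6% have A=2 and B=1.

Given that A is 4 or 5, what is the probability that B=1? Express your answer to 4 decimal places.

P(A=4) = 0.01 + 0.02 + 0.07 = 0.10.
P(A=5) = 0.03 + 0.08 + 0.13 = 0.24.
P(A ∈ {4, 5}) = 0.10 + 0.24 = 0.34; P(B=1, A ∈ {4, 5}) = 0.01 + 0.03 = 0.04.
P(B=1 | A ∈ {4, 5}) = 0.04/0.34 = 0.1176.

0.1176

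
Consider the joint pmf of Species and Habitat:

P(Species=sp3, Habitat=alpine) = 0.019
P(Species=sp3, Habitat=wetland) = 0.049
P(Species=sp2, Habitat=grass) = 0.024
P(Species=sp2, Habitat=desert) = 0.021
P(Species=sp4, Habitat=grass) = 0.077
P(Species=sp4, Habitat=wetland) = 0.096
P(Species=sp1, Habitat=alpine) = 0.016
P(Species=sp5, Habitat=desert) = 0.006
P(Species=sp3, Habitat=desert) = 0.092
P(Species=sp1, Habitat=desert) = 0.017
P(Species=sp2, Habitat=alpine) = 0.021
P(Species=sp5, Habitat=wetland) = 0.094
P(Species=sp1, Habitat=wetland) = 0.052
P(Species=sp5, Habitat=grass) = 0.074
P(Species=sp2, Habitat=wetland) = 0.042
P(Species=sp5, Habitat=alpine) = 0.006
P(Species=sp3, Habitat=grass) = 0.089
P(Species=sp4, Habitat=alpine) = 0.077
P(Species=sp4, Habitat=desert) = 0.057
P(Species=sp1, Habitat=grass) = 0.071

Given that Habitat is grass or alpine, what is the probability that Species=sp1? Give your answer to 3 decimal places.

0.184

P(Habitat=grass) = 0.071 + 0.024 + 0.089 + 0.077 + 0.074 = 0.335.
P(Habitat=alpine) = 0.016 + 0.021 + 0.019 + 0.077 + 0.006 = 0.139.
P(Habitat ∈ {grass, alpine}) = 0.335 + 0.139 = 0.474; P(Species=sp1, Habitat ∈ {grass, alpine}) = 0.071 + 0.016 = 0.087.
P(Species=sp1 | Habitat ∈ {grass, alpine}) = 0.087/0.474 = 0.184.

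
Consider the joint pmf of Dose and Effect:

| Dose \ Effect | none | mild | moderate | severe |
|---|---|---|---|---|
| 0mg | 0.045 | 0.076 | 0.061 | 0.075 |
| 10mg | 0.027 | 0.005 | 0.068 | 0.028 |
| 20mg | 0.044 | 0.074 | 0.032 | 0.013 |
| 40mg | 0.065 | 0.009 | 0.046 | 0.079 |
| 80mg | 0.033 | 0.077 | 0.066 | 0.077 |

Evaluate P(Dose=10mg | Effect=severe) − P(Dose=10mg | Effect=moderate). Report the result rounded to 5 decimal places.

P(Effect=severe) = 0.075 + 0.028 + 0.013 + 0.079 + 0.077 = 0.272; P(Dose=10mg | Effect=severe) = 0.028/0.272 = 0.102941.
P(Effect=moderate) = 0.061 + 0.068 + 0.032 + 0.046 + 0.066 = 0.273; P(Dose=10mg | Effect=moderate) = 0.068/0.273 = 0.249084.
Difference = -0.14614.

-0.14614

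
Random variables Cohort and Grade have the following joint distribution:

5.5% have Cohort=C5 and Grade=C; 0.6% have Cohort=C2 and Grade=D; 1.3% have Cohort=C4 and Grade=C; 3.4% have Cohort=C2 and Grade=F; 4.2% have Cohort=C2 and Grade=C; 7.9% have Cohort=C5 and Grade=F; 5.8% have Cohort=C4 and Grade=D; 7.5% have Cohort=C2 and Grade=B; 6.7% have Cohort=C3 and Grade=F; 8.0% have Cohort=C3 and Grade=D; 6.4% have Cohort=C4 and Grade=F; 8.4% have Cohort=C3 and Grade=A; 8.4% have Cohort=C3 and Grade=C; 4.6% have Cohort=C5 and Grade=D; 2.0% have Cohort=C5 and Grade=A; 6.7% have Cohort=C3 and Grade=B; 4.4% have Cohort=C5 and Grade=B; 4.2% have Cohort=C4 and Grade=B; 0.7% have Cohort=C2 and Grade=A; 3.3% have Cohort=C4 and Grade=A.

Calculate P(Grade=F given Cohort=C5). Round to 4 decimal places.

P(Cohort=C5) = 0.020 + 0.044 + 0.055 + 0.046 + 0.079 = 0.244.
P(Grade=F | Cohort=C5) = 0.079/0.244 = 0.3238.

0.3238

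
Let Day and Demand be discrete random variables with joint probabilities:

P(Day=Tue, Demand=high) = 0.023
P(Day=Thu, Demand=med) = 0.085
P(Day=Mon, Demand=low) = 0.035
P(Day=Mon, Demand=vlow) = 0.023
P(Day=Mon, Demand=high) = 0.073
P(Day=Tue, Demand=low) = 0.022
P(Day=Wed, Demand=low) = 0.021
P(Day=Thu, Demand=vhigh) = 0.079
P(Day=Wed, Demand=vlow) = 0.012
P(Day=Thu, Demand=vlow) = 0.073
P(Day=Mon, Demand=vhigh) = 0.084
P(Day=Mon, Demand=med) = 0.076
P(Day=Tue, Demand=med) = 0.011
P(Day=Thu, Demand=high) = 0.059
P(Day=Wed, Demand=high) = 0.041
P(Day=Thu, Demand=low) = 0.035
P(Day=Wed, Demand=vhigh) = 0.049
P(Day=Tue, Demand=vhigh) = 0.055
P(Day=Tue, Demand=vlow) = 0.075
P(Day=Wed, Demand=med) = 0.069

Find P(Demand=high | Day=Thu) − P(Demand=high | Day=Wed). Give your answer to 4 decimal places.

P(Day=Thu) = 0.073 + 0.035 + 0.085 + 0.059 + 0.079 = 0.331; P(Demand=high | Day=Thu) = 0.059/0.331 = 0.17825.
P(Day=Wed) = 0.012 + 0.021 + 0.069 + 0.041 + 0.049 = 0.192; P(Demand=high | Day=Wed) = 0.041/0.192 = 0.21354.
Difference = -0.0353.

-0.0353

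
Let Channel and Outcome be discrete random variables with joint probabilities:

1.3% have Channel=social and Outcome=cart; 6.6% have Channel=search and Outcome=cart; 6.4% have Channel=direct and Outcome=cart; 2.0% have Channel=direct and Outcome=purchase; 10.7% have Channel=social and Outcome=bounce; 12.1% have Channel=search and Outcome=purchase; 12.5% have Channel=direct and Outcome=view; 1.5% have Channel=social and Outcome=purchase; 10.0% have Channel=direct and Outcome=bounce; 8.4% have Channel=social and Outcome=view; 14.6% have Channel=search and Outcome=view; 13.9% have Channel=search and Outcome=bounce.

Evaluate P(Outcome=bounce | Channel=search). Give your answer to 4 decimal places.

P(Channel=search) = 0.139 + 0.146 + 0.066 + 0.121 = 0.472.
P(Outcome=bounce | Channel=search) = 0.139/0.472 = 0.2945.

0.2945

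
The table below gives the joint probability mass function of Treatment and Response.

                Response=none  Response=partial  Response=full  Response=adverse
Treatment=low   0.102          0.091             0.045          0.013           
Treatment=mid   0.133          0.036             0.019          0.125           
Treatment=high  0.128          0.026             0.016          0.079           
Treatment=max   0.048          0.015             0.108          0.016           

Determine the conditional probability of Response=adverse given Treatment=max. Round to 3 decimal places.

0.086

P(Treatment=max) = 0.048 + 0.015 + 0.108 + 0.016 = 0.187.
P(Response=adverse | Treatment=max) = 0.016/0.187 = 0.086.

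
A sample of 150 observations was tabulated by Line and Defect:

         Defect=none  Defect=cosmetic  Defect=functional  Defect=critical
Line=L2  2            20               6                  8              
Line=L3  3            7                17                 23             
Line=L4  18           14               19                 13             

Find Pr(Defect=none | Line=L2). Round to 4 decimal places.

0.0556

Total with Line=L2: 2 + 20 + 6 + 8 = 36.
P(Defect=none | Line=L2) = 2/36 = 0.0556.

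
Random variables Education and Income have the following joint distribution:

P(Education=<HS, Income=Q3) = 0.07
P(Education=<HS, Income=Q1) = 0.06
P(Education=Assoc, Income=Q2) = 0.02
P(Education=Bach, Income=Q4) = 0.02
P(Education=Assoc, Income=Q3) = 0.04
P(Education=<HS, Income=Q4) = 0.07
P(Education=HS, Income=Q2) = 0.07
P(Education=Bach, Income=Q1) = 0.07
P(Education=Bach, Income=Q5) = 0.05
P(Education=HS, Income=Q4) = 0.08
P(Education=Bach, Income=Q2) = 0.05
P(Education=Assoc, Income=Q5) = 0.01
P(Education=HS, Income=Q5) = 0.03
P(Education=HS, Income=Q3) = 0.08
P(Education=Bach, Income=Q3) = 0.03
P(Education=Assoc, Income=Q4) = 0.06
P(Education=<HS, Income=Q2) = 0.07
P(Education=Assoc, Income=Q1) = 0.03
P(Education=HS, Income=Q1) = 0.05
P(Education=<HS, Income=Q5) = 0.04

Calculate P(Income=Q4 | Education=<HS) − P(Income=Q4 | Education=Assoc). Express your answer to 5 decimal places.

P(Education=<HS) = 0.06 + 0.07 + 0.07 + 0.07 + 0.04 = 0.31; P(Income=Q4 | Education=<HS) = 0.07/0.31 = 0.225806.
P(Education=Assoc) = 0.03 + 0.02 + 0.04 + 0.06 + 0.01 = 0.16; P(Income=Q4 | Education=Assoc) = 0.06/0.16 = 0.375000.
Difference = -0.14919.

-0.14919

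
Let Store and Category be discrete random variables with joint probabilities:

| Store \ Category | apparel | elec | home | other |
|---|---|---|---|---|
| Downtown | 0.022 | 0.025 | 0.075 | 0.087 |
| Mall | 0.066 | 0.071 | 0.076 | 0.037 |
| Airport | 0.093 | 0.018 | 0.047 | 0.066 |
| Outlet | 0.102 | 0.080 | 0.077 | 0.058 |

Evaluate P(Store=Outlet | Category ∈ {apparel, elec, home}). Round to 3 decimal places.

0.344

P(Category=apparel) = 0.022 + 0.066 + 0.093 + 0.102 = 0.283.
P(Category=elec) = 0.025 + 0.071 + 0.018 + 0.080 = 0.194.
P(Category=home) = 0.075 + 0.076 + 0.047 + 0.077 = 0.275.
P(Category ∈ {apparel, elec, home}) = 0.283 + 0.194 + 0.275 = 0.752; P(Store=Outlet, Category ∈ {apparel, elec, home}) = 0.102 + 0.080 + 0.077 = 0.259.
P(Store=Outlet | Category ∈ {apparel, elec, home}) = 0.259/0.752 = 0.344.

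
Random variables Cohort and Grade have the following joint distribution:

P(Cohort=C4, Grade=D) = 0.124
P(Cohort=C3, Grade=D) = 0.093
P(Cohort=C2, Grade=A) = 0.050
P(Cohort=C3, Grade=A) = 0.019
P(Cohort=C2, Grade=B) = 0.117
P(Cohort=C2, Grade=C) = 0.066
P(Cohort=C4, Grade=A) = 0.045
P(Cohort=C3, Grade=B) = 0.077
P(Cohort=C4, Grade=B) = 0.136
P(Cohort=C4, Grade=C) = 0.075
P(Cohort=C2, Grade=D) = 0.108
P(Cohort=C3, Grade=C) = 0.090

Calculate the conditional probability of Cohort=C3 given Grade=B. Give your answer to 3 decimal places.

P(Grade=B) = 0.117 + 0.077 + 0.136 = 0.330.
P(Cohort=C3 | Grade=B) = 0.077/0.330 = 0.233.

0.233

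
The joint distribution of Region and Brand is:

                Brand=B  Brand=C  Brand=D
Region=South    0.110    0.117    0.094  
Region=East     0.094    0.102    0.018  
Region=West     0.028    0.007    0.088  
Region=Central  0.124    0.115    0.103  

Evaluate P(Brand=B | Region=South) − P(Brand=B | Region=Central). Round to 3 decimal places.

P(Region=South) = 0.110 + 0.117 + 0.094 = 0.321; P(Brand=B | Region=South) = 0.110/0.321 = 0.3427.
P(Region=Central) = 0.124 + 0.115 + 0.103 = 0.342; P(Brand=B | Region=Central) = 0.124/0.342 = 0.3626.
Difference = -0.020.

-0.020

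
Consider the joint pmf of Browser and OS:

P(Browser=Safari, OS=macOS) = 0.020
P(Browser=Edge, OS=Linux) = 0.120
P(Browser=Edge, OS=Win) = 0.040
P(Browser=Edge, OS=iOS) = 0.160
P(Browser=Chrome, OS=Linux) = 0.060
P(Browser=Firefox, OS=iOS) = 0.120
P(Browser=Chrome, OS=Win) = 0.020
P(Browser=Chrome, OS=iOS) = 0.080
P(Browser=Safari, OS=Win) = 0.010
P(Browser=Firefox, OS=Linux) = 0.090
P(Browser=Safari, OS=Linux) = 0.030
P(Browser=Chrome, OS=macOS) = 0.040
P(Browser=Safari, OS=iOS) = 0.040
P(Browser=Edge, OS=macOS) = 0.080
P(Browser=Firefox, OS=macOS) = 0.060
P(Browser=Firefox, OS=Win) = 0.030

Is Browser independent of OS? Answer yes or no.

yes

Every cell satisfies P(Browser,OS) = P(Browser)·P(OS). For instance P(Browser=Edge) = 0.400, P(OS=Linux) = 0.300, and 0.400×0.300 = 0.120 matches the joint entry. So Browser and OS are independent.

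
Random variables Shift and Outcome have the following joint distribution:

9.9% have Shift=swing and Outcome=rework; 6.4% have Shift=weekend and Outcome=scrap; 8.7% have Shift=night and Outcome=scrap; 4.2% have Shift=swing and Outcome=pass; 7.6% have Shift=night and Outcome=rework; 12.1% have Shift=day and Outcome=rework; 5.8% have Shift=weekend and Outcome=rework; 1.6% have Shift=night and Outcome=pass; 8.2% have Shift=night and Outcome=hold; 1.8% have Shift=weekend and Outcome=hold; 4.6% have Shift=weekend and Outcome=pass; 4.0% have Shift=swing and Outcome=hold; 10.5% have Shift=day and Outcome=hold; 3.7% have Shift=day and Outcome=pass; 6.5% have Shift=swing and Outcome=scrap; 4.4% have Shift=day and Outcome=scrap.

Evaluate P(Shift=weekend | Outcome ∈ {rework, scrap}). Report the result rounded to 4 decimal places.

P(Outcome=rework) = 0.121 + 0.099 + 0.076 + 0.058 = 0.354.
P(Outcome=scrap) = 0.044 + 0.065 + 0.087 + 0.064 = 0.260.
P(Outcome ∈ {rework, scrap}) = 0.354 + 0.260 = 0.614; P(Shift=weekend, Outcome ∈ {rework, scrap}) = 0.058 + 0.064 = 0.122.
P(Shift=weekend | Outcome ∈ {rework, scrap}) = 0.122/0.614 = 0.1987.

0.1987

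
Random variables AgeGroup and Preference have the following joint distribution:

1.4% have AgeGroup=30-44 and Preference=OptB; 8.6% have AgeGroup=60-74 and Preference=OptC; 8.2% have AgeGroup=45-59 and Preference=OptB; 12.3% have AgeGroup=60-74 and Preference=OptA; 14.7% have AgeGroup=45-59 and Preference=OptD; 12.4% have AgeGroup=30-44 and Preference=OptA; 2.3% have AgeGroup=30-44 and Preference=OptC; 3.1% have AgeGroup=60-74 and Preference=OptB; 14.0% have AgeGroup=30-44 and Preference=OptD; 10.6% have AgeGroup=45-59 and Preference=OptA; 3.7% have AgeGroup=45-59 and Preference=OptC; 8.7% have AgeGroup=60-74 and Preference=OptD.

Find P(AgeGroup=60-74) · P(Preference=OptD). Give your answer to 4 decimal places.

0.1223

P(AgeGroup=60-74) = 0.123 + 0.031 + 0.086 + 0.087 = 0.327.
P(Preference=OptD) = 0.140 + 0.147 + 0.087 = 0.374.
Product: 0.327 × 0.374 = 0.1223.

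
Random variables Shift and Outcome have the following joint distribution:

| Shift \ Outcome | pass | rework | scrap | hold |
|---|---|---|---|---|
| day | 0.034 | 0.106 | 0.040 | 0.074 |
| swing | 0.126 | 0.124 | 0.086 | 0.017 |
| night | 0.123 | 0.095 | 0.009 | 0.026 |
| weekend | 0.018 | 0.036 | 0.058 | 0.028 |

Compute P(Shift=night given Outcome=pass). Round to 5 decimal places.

P(Outcome=pass) = 0.034 + 0.126 + 0.123 + 0.018 = 0.301.
P(Shift=night | Outcome=pass) = 0.123/0.301 = 0.40864.

0.40864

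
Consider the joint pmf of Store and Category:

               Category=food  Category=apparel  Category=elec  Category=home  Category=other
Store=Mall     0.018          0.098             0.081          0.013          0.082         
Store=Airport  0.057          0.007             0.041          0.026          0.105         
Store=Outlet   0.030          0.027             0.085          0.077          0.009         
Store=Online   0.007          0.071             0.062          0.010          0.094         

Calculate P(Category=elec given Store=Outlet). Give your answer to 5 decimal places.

P(Store=Outlet) = 0.030 + 0.027 + 0.085 + 0.077 + 0.009 = 0.228.
P(Category=elec | Store=Outlet) = 0.085/0.228 = 0.37281.

0.37281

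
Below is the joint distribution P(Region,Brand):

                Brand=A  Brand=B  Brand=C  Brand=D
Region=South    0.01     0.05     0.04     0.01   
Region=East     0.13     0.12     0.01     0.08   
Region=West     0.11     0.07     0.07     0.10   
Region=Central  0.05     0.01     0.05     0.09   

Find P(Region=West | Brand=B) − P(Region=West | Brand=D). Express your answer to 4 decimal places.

P(Brand=B) = 0.05 + 0.12 + 0.07 + 0.01 = 0.25; P(Region=West | Brand=B) = 0.07/0.25 = 0.28000.
P(Brand=D) = 0.01 + 0.08 + 0.10 + 0.09 = 0.28; P(Region=West | Brand=D) = 0.10/0.28 = 0.35714.
Difference = -0.0771.

-0.0771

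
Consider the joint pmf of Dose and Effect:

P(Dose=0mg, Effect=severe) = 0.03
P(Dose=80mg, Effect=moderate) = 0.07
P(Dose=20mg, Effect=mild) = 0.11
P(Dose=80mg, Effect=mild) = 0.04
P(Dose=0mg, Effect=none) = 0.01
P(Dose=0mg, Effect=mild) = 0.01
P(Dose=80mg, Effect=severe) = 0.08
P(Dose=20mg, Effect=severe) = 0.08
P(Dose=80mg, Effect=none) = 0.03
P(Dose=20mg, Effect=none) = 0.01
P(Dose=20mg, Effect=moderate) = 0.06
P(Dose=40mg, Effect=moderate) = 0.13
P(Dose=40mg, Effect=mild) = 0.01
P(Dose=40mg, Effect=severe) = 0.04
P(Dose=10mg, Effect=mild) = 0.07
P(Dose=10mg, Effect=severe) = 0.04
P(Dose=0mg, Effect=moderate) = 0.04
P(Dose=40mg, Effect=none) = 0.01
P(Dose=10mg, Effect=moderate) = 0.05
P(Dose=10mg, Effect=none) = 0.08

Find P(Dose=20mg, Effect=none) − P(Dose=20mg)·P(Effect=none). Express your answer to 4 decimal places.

P(Dose=20mg) = 0.01 + 0.11 + 0.06 + 0.08 = 0.26.
P(Effect=none) = 0.01 + 0.08 + 0.01 + 0.01 + 0.03 = 0.14.
P(Dose=20mg, Effect=none) − P(Dose=20mg)P(Effect=none) = 0.01 − 0.26×0.14 = -0.0264.

-0.0264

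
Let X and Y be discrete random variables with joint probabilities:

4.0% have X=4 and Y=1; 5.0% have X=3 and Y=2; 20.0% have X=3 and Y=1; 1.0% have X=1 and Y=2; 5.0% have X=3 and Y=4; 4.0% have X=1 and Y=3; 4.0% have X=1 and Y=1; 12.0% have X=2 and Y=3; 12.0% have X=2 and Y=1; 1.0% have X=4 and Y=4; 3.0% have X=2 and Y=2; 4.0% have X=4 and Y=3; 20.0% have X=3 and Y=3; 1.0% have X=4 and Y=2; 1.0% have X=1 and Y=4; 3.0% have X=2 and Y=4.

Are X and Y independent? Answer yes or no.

Every cell satisfies P(X,Y) = P(X)·P(Y). For instance P(X=2) = 0.300, P(Y=1) = 0.400, and 0.300×0.400 = 0.120 matches the joint entry. So X and Y are independent.

yes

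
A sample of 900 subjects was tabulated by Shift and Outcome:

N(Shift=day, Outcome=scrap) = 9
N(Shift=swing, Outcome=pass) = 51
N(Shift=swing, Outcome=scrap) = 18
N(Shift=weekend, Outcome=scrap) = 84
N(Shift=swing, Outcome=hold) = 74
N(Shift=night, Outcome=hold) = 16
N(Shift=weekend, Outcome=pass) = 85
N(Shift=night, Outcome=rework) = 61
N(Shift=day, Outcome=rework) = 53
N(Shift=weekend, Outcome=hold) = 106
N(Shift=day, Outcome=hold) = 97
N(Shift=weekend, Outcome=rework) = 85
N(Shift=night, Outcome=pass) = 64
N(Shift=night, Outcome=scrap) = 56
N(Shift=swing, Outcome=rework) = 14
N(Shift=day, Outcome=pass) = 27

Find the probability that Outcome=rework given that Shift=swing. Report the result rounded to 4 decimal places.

Total with Shift=swing: 51 + 14 + 18 + 74 = 157.
P(Outcome=rework | Shift=swing) = 14/157 = 0.0892.

0.0892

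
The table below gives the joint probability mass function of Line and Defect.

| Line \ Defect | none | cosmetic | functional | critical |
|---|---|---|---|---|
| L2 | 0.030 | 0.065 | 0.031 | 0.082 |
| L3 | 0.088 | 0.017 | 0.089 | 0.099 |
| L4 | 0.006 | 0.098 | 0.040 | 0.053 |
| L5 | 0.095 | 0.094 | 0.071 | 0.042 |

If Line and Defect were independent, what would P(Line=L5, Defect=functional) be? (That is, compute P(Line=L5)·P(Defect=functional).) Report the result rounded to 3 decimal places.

P(Line=L5) = 0.095 + 0.094 + 0.071 + 0.042 = 0.302.
P(Defect=functional) = 0.031 + 0.089 + 0.040 + 0.071 = 0.231.
Product: 0.302 × 0.231 = 0.070.

0.070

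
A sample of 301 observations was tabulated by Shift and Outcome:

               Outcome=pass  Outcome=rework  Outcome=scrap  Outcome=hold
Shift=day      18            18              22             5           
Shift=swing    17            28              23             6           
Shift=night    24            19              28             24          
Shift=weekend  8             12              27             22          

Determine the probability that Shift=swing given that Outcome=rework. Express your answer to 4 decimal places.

0.3636

Total with Outcome=rework: 18 + 28 + 19 + 12 = 77.
P(Shift=swing | Outcome=rework) = 28/77 = 0.3636.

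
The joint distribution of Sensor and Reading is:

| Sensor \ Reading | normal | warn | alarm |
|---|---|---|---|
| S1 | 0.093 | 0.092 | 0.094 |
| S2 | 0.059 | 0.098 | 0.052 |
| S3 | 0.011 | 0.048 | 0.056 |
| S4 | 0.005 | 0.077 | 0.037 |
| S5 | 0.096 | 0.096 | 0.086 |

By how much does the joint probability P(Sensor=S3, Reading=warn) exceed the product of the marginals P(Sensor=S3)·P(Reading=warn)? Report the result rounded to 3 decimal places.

P(Sensor=S3) = 0.011 + 0.048 + 0.056 = 0.115.
P(Reading=warn) = 0.092 + 0.098 + 0.048 + 0.077 + 0.096 = 0.411.
P(Sensor=S3, Reading=warn) − P(Sensor=S3)P(Reading=warn) = 0.048 − 0.115×0.411 = 0.001.

0.001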